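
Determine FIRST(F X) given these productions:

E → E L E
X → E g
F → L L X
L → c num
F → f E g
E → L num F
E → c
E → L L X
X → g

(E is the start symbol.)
{ 'c', 'f' }

FIRST sets of the non-terminals involved (from the grammar, by fixed-point iteration):
  FIRST(F) = { 'c', 'f' }

To compute FIRST(F X), process the symbols left to right:
Symbol F is a non-terminal. Add FIRST(F) \ {ε} = { 'c', 'f' }
F is not nullable (ε ∉ FIRST(F)), so stop here.
FIRST(F X) = { 'c', 'f' }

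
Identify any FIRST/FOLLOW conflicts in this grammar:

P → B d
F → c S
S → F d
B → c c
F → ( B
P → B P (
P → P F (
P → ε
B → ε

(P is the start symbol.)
A FIRST/FOLLOW conflict occurs when a non-terminal N has a nullable alternative N → β (β ⇒* ε) and another alternative N → α with FIRST(α) ∩ FOLLOW(N) ≠ ∅: on such a lookahead the parser cannot decide between expanding α and letting N vanish via β.

Nullable non-terminals: B, P.
FIRST sets used below: FIRST(B) = { 'c', ε }, FIRST(P) = { '(', 'c', 'd', ε }, FIRST(F) = { '(', 'c' }

B: nullable alternative(s) B → ε; FOLLOW(B) = { '(', 'c', 'd' }
  B → c c: FIRST \ {ε} = { 'c' } — overlaps FOLLOW(B) on { 'c' }: CONFLICT
  B → ε: FIRST \ {ε} = { } — this is the only nullable alternative, skip

P: nullable alternative(s) P → ε; FOLLOW(P) = { $, '(', 'c' }
  P → B d: FIRST \ {ε} = { 'c', 'd' } — overlaps FOLLOW(P) on { 'c' }: CONFLICT
  P → B P (: FIRST \ {ε} = { '(', 'c', 'd' } — overlaps FOLLOW(P) on { '(', 'c' }: CONFLICT
  P → P F (: FIRST \ {ε} = { '(', 'c', 'd' } — overlaps FOLLOW(P) on { '(', 'c' }: CONFLICT
  P → ε: FIRST \ {ε} = { } — this is the only nullable alternative, skip

F, S have no nullable alternative, so no FIRST/FOLLOW check is needed there.

So the grammar has 4 FIRST/FOLLOW conflicts (marked CONFLICT above).

Answer: Yes. P → B d with FOLLOW(P) on { 'c' }; P → B P '(' with FOLLOW(P) on { '(', 'c' }; P → P F '(' with FOLLOW(P) on { '(', 'c' }; B → c c with FOLLOW(B) on { 'c' }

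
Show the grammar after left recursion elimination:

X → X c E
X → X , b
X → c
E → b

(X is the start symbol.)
X → c X'
X' → c E X'
X' → , b X'
X' → ε
E → b

X is directly left-recursive. The standard transformation for
  A → A α₁ | ... | A α_m | β₁ | ... | β_n
is
  A  → β₁ A' | ... | β_n A'
  A' → α₁ A' | ... | α_m A' | ε

X → c becomes X → c X'
X → X c E becomes X' → c E X'
X → X , b becomes X' → , b X'
Add X' → ε

Productions for other non-terminals are unchanged:
  E → b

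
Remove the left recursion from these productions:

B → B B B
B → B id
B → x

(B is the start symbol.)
B → x B'
B' → B B B'
B' → id B'
B' → ε

B is directly left-recursive. The standard transformation for
  A → A α₁ | ... | A α_m | β₁ | ... | β_n
is
  A  → β₁ A' | ... | β_n A'
  A' → α₁ A' | ... | α_m A' | ε

B → x becomes B → x B'
B → B B B becomes B' → B B B'
B → B id becomes B' → id B'
Add B' → ε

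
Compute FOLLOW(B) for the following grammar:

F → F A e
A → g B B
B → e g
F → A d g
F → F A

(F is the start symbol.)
To compute FOLLOW(B), find every occurrence of B on a right-hand side N → α B β: add FIRST(β) \ {ε}, and if β is empty or nullable also add FOLLOW(N). Iterate to a fixed point.

In A → g B B: B is followed by B, add FIRST(B) \ {ε} = { 'e' }
In A → g B B: B is at the end, add FOLLOW(A)

The FOLLOW sets referred to above (computed the same way, to a fixed point):
  FOLLOW(A) = { $, 'd', 'e', 'g' }

Taking the union: FOLLOW(B) = { $, 'd', 'e', 'g' }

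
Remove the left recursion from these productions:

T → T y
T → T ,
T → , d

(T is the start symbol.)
T is directly left-recursive. The standard transformation for
  A → A α₁ | ... | A α_m | β₁ | ... | β_n
is
  A  → β₁ A' | ... | β_n A'
  A' → α₁ A' | ... | α_m A' | ε

T → , d becomes T → , d T'
T → T y becomes T' → y T'
T → T , becomes T' → , T'
Add T' → ε

Resulting grammar:
T → , d T'
T' → y T'
T' → , T'
T' → ε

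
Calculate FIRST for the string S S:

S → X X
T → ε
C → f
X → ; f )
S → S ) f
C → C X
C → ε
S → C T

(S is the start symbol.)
FIRST sets of the non-terminals involved (from the grammar, by fixed-point iteration):
  FIRST(S) = { ')', ';', 'f', ε }

To compute FIRST(S S), process the symbols left to right:
Symbol S is a non-terminal. Add FIRST(S) \ {ε} = { ')', ';', 'f' }
S is nullable (ε ∈ FIRST(S)), continue to the next symbol.
Symbol S is a non-terminal. Add FIRST(S) \ {ε} = { ')', ';', 'f' }
S is nullable (ε ∈ FIRST(S)), continue to the next symbol.
All symbols are nullable, so ε is in the result.
FIRST(S S) = { ')', ';', 'f', ε }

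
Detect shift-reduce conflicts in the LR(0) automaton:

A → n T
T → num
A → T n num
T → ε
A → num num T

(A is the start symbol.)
Augment with A' → A and build the canonical LR(0) collection (I0 = CLOSURE({[A' → . A]}), then GOTO on every symbol after a dot until no new states appear). It has 11 states:
  I0: { [A → . T n num], [A → . n T], [A → . num num T], [A' → . A], [T → . num], [T → .] }  — shift, reduce
  I1: { [A' → A .] }  — accept
  I2: { [A → T . n num] }  — shift
  I3: { [A → n . T], [T → . num], [T → .] }  — shift, reduce
  I4: { [A → num . num T], [T → num .] }  — shift, reduce
  I5: { [A → num num . T], [T → . num], [T → .] }  — shift, reduce
  I6: { [A → num num T .] }  — reduce
  I7: { [T → num .] }  — reduce
  I8: { [A → n T .] }  — reduce
  I9: { [A → T n . num] }  — shift
  I10: { [A → T n num .] }  — reduce

I0 contains reduce item [T → .] and shift items [A → . n T], [A → . num num T], [T → . num] — shift-reduce conflict.
I3 contains reduce item [T → .] and shift item [T → . num] — shift-reduce conflict.
I4 contains reduce item [T → num .] and shift item [A → num . num T] — shift-reduce conflict.
I5 contains reduce item [T → .] and shift item [T → . num] — shift-reduce conflict.

Answer: Yes — I0: [T → .] vs [A → . n T]; I3: [T → .] vs [T → . num]; I4: [T → num .] vs [A → num . num T]; I5: [T → .] vs [T → . num]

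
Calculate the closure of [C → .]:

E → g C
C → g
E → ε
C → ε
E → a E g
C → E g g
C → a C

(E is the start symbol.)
To compute CLOSURE, for each item [A → α.Bβ] where B is a non-terminal, add [B → .γ] for all productions B → γ; repeat for the newly added items until nothing changes.

Start with: [C → .]
The dot is at the end, so nothing is added.

CLOSURE = { [C → .] }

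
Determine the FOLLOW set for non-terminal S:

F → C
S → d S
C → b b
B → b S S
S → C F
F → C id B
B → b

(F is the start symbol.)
In S → d S: S is at the end; this adds FOLLOW(S) to itself — nothing new
In B → b S S: S is followed by S, add FIRST(S) \ {ε} = { 'b', 'd' }
In B → b S S: S is at the end, add FOLLOW(B)

The FOLLOW sets referred to above (computed the same way, to a fixed point):
  FOLLOW(B) = { $, 'b', 'd' }

Taking the union: FOLLOW(S) = { $, 'b', 'd' }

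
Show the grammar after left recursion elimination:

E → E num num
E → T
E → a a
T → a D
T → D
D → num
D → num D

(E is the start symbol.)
E → T E'
E → a a E'
E' → num num E'
E' → ε
T → a D
T → D
D → num
D → num D

E is directly left-recursive. The standard transformation for
  A → A α₁ | ... | A α_m | β₁ | ... | β_n
is
  A  → β₁ A' | ... | β_n A'
  A' → α₁ A' | ... | α_m A' | ε

E → T becomes E → T E'
E → a a becomes E → a a E'
E → E num num becomes E' → num num E'
Add E' → ε

Productions for other non-terminals are unchanged:
  T → a D
  T → D
  D → num
  D → num D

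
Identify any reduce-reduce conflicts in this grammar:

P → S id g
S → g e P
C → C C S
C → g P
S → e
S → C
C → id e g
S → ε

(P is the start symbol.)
A reduce-reduce conflict occurs when an LR(0) state has two complete items [A → α .] and [B → β .] — both call for a reduction, and with no lookahead the parser cannot choose between them.

Augment with P' → P and build the canonical LR(0) collection (I0 = CLOSURE({[P' → . P]}), then GOTO on every symbol after a dot until no new states appear). It has 18 states:
  I0: { [C → . C C S], [C → . g P], [C → . id e g], [P → . S id g], [P' → . P], [S → . C], [S → . e], [S → . g e P], [S → .] }  — shift, reduce
  I1: { [C → . C C S], [C → . g P], [C → . id e g], [C → C . C S], [S → C .] }  — shift, reduce
  I2: { [P' → P .] }  — accept
  I3: { [P → S . id g] }  — shift
  I4: { [S → e .] }  — reduce
  I5: { [C → . C C S], [C → . g P], [C → . id e g], [C → g . P], [P → . S id g], [S → . C], [S → . e], [S → . g e P], [S → .], [S → g . e P] }  — shift, reduce
  I6: { [C → id . e g] }  — shift
  I7: { [C → id e . g] }  — shift
  I8: { [C → id e g .] }  — reduce
  I9: { [C → g P .] }  — reduce
  I10: { [C → . C C S], [C → . g P], [C → . id e g], [P → . S id g], [S → . C], [S → . e], [S → . g e P], [S → .], [S → e .], [S → g e . P] }  — shift, 2 reduces
  I11: { [S → g e P .] }  — reduce
  I12: { [P → S id . g] }  — shift
  I13: { [P → S id g .] }  — reduce
  I14: { [C → . C C S], [C → . g P], [C → . id e g], [C → C . C S], [C → C C . S], [S → . C], [S → . e], [S → . g e P], [S → .] }  — shift, reduce
  I15: { [C → . C C S], [C → . g P], [C → . id e g], [C → g . P], [P → . S id g], [S → . C], [S → . e], [S → . g e P], [S → .] }  — shift, reduce
  I16: { [C → . C C S], [C → . g P], [C → . id e g], [C → C . C S], [C → C C . S], [S → . C], [S → . e], [S → . g e P], [S → .], [S → C .] }  — shift, 2 reduces
  I17: { [C → C C S .] }  — reduce

I10 contains complete items [S → .], [S → e .] — reduce-reduce conflict.
I16 contains complete items [S → .], [S → C .] — reduce-reduce conflict.

Answer: Yes — I10: [S → .] vs [S → e .]; I16: [S → .] vs [S → C .]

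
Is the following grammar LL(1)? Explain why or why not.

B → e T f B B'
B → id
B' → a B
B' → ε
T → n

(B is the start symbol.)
No. Predict set conflict for B': { 'a' }

A grammar is LL(1) if for each non-terminal N with multiple productions, the predict sets of those productions are pairwise disjoint, where PREDICT(N → α) = (FIRST(α) \ {ε}) ∪ (FOLLOW(N) if α ⇒* ε).

Relevant sets:
  FOLLOW(B') = { $, 'a' }

For B:
  PREDICT(B → e T f B B') = { 'e' }
  PREDICT(B → id) = { 'id' }
For B':
  PREDICT(B' → a B) = { 'a' }
  PREDICT(B' → ε) = { $, 'a' }
T has a single production, so nothing to check there.

Conflict found: Predict set conflict for B': { 'a' }
The grammar is NOT LL(1).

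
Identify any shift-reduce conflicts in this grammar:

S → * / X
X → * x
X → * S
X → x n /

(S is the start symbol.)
No shift-reduce conflicts

Augment with S' → S and build the canonical LR(0) collection (I0 = CLOSURE({[S' → . S]}), then GOTO on every symbol after a dot until no new states appear). It has 11 states:
  I0: { [S → . * / X], [S' → . S] }  — shift
  I1: { [S → * . / X] }  — shift
  I2: { [S' → S .] }  — accept
  I3: { [S → * / . X], [X → . * S], [X → . * x], [X → . x n /] }  — shift
  I4: { [S → . * / X], [X → * . S], [X → * . x] }  — shift
  I5: { [S → * / X .] }  — reduce
  I6: { [X → x . n /] }  — shift
  I7: { [X → x n . /] }  — shift
  I8: { [X → x n / .] }  — reduce
  I9: { [X → * S .] }  — reduce
  I10: { [X → * x .] }  — reduce

No state contains both a complete item and a shift item.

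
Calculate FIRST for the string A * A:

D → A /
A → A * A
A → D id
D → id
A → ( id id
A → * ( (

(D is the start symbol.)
{ '(', '*', 'id' }

FIRST sets of the non-terminals involved (from the grammar, by fixed-point iteration):
  FIRST(A) = { '(', '*', 'id' }

To compute FIRST(A * A), process the symbols left to right:
Symbol A is a non-terminal. Add FIRST(A) \ {ε} = { '(', '*', 'id' }
A is not nullable (ε ∉ FIRST(A)), so stop here.
FIRST(A * A) = { '(', '*', 'id' }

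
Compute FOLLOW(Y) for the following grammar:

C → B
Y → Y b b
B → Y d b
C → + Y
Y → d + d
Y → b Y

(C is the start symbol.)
To compute FOLLOW(Y), find every occurrence of Y on a right-hand side N → α Y β: add FIRST(β) \ {ε}, and if β is empty or nullable also add FOLLOW(N). Iterate to a fixed point.

In Y → Y b b: Y is followed by b b, add FIRST(b b) \ {ε} = { 'b' }
In B → Y d b: Y is followed by d b, add FIRST(d b) \ {ε} = { 'd' }
In C → + Y: Y is at the end, add FOLLOW(C)
In Y → b Y: Y is at the end; this adds FOLLOW(Y) to itself — nothing new

The FOLLOW sets referred to above (computed the same way, to a fixed point):
  FOLLOW(C) = { $ }

Taking the union: FOLLOW(Y) = { $, 'b', 'd' }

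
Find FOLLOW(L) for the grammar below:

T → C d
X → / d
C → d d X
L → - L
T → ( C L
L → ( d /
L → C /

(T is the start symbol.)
{ $ }

In L → - L: L is at the end; this adds FOLLOW(L) to itself — nothing new
In T → ( C L: L is at the end, add FOLLOW(T)

The FOLLOW sets referred to above (computed the same way, to a fixed point):
  FOLLOW(T) = { $ }

Taking the union: FOLLOW(L) = { $ }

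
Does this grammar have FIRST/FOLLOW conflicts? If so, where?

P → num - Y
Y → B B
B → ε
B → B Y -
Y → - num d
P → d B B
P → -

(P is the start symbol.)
A FIRST/FOLLOW conflict occurs when a non-terminal N has a nullable alternative N → β (β ⇒* ε) and another alternative N → α with FIRST(α) ∩ FOLLOW(N) ≠ ∅: on such a lookahead the parser cannot decide between expanding α and letting N vanish via β.

Nullable non-terminals: B, Y.
FIRST sets used below: FIRST(B) = { '-', ε }, FIRST(Y) = { '-', ε }

B: nullable alternative(s) B → ε; FOLLOW(B) = { $, '-' }
  B → ε: FIRST \ {ε} = { } — this is the only nullable alternative, skip
  B → B Y -: FIRST \ {ε} = { '-' } — overlaps FOLLOW(B) on { '-' }: CONFLICT

Y: nullable alternative(s) Y → B B; FOLLOW(Y) = { $, '-' }
  Y → B B: FIRST \ {ε} = { '-' } — this is the only nullable alternative, skip
  Y → - num d: FIRST \ {ε} = { '-' } — overlaps FOLLOW(Y) on { '-' }: CONFLICT

P has no nullable alternative, so no FIRST/FOLLOW check is needed there.

So the grammar has 2 FIRST/FOLLOW conflicts (marked CONFLICT above).

Answer: Yes. Y → '-' num d with FOLLOW(Y) on { '-' }; B → B Y '-' with FOLLOW(B) on { '-' }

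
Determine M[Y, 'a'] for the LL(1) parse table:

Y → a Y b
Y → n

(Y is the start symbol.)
Y → a Y b

To find M[Y, 'a'], we find productions for Y where 'a' is in the predict set (PREDICT(N → α) = (FIRST(α) \ {ε}) ∪ (FOLLOW(N) if α ⇒* ε)).

Y → a Y b: PREDICT = { 'a' }
  'a' is in predict set, so this production goes in M[Y, 'a']
Y → n: PREDICT = { 'n' }

M[Y, 'a'] = Y → a Y b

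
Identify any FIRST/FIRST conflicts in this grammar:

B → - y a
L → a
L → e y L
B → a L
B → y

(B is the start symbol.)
No FIRST/FIRST conflicts.

A FIRST/FIRST conflict occurs when two productions N → α and N → β for the same non-terminal have FIRST(α) ∩ FIRST(β) ≠ ∅ (with ε ∈ FIRST of a nullable right-hand side, so two nullable alternatives also conflict).

Productions for B:
  B → - y a: FIRST = { '-' }
  B → a L: FIRST = { 'a' }
  B → y: FIRST = { 'y' }
Productions for L:
  L → a: FIRST = { 'a' }
  L → e y L: FIRST = { 'e' }

All alternatives of each non-terminal have pairwise disjoint FIRST sets.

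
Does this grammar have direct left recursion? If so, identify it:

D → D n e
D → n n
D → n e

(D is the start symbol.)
Yes, D is left-recursive

Direct left recursion occurs when N → N α for some non-terminal N (the right-hand side begins with the left-hand side itself).

D → D n e: LEFT RECURSIVE (starts with D)
D → n n: starts with n
D → n e: starts with n

The grammar has direct left recursion on: D.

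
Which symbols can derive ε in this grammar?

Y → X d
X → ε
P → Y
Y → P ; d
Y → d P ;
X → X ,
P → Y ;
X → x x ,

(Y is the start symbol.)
A non-terminal is nullable if it can derive ε (the empty string): either it has an ε-production, or it has a production whose right-hand side consists entirely of nullable non-terminals.

ε-productions: X → ε
So X is immediately nullable.
No further non-terminal can be added: every production for the remaining non-terminals contains a terminal or a non-nullable non-terminal.
Nullable = { 'X' }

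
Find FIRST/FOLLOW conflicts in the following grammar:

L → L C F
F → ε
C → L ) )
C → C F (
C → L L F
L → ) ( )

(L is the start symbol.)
No FIRST/FOLLOW conflicts.

A FIRST/FOLLOW conflict occurs when a non-terminal N has a nullable alternative N → β (β ⇒* ε) and another alternative N → α with FIRST(α) ∩ FOLLOW(N) ≠ ∅: on such a lookahead the parser cannot decide between expanding α and letting N vanish via β.

Nullable non-terminals: F.
F has a nullable alternative but only one production, so nothing to check.

C, L have no nullable alternative, so no FIRST/FOLLOW check is needed there.

No FIRST/FOLLOW conflicts found.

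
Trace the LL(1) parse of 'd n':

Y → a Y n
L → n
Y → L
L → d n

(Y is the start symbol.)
LL(1) parsing maintains a stack (initially the start symbol over $) and the input. At each step: if the stack top is a terminal, match it against the current input token; if it is a non-terminal N, replace it with the RHS of M[N, lookahead] (the unique production whose predict set contains the lookahead).

Stack is shown with the top on the left.

Stack  Input  Action
--------------------
Y $    d n $  output Y → L
L $    d n $  output L → d n
d n $  d n $  match 'd'
n $    n $    match 'n'
$      $      accept

The string is accepted.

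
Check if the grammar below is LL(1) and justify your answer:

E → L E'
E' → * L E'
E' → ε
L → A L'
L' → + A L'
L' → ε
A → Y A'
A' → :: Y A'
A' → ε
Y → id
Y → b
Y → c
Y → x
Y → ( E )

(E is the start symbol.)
Yes, the grammar is LL(1).

Relevant sets:
  FOLLOW(E') = { $, ')' }
  FOLLOW(L') = { $, ')', '*' }
  FOLLOW(A') = { $, ')', '*', '+' }

For E':
  PREDICT(E' → '*' L E') = { '*' }
  PREDICT(E' → ε) = { $, ')' }
For L':
  PREDICT(L' → '+' A L') = { '+' }
  PREDICT(L' → ε) = { $, ')', '*' }
For A':
  PREDICT(A' → :: Y A') = { '::' }
  PREDICT(A' → ε) = { $, ')', '*', '+' }
For Y:
  PREDICT(Y → id) = { 'id' }
  PREDICT(Y → b) = { 'b' }
  PREDICT(Y → c) = { 'c' }
  PREDICT(Y → x) = { 'x' }
  PREDICT(Y → '(' E ')') = { '(' }
E, L, A have a single production, so nothing to check there.

All predict sets are disjoint. The grammar IS LL(1).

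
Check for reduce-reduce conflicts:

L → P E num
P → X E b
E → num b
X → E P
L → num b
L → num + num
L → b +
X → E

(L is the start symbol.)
Yes — I8: [E → num b .] vs [L → num b .]

A reduce-reduce conflict occurs when an LR(0) state has two complete items [A → α .] and [B → β .] — both call for a reduction, and with no lookahead the parser cannot choose between them.

Augment with L' → L and build the canonical LR(0) collection (I0 = CLOSURE({[L' → . L]}), then GOTO on every symbol after a dot until no new states appear). It has 18 states:
  I0: { [E → . num b], [L → . P E num], [L → . b +], [L → . num + num], [L → . num b], [L' → . L], [P → . X E b], [X → . E P], [X → . E] }  — shift
  I1: { [E → . num b], [P → . X E b], [X → . E P], [X → . E], [X → E . P], [X → E .] }  — shift, reduce
  I2: { [L' → L .] }  — accept
  I3: { [E → . num b], [L → P . E num] }  — shift
  I4: { [E → . num b], [P → X . E b] }  — shift
  I5: { [L → b . +] }  — shift
  I6: { [E → num . b], [L → num . + num], [L → num . b] }  — shift
  I7: { [L → num + . num] }  — shift
  I8: { [E → num b .], [L → num b .] }  — 2 reduces
  I9: { [L → num + num .] }  — reduce
  I10: { [L → b + .] }  — reduce
  I11: { [P → X E . b] }  — shift
  I12: { [E → num . b] }  — shift
  I13: { [E → num b .] }  — reduce
  I14: { [P → X E b .] }  — reduce
  I15: { [L → P E . num] }  — shift
  I16: { [L → P E num .] }  — reduce
  I17: { [X → E P .] }  — reduce

I8 contains complete items [E → num b .], [L → num b .] — reduce-reduce conflict.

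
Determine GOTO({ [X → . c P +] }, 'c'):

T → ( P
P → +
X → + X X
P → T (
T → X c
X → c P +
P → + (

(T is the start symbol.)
GOTO(I, 'c') = CLOSURE({ [A → αX.β] : [A → α.Xβ] ∈ I, X = 'c' })

Items with dot before 'c', with the dot advanced:
  [X → . c P +] → [X → c . P +]
Closure of the advanced items:
  [X → c . P +] has the dot before P: add [P → . +], [P → . T (], [P → . + (]
  [P → . T (] has the dot before T: add [T → . ( P], [T → . X c]
  [T → . X c] has the dot before X: add [X → . + X X], [X → . c P +]

GOTO = { [P → . + (], [P → . +], [P → . T (], [T → . ( P], [T → . X c], [X → . + X X], [X → . c P +], [X → c . P +] }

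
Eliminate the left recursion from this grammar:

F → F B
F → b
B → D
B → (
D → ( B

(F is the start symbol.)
F → b F'
F' → B F'
F' → ε
B → D
B → (
D → ( B

F is directly left-recursive. The standard transformation for
  A → A α₁ | ... | A α_m | β₁ | ... | β_n
is
  A  → β₁ A' | ... | β_n A'
  A' → α₁ A' | ... | α_m A' | ε

F → b becomes F → b F'
F → F B becomes F' → B F'
Add F' → ε

Productions for other non-terminals are unchanged:
  B → D
  B → (
  D → ( B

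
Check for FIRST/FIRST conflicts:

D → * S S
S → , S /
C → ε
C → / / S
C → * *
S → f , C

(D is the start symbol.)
A FIRST/FIRST conflict occurs when two productions N → α and N → β for the same non-terminal have FIRST(α) ∩ FIRST(β) ≠ ∅ (with ε ∈ FIRST of a nullable right-hand side, so two nullable alternatives also conflict).

Productions for S:
  S → , S /: FIRST = { ',' }
  S → f , C: FIRST = { 'f' }
Productions for C:
  C → ε: FIRST = { ε }
  C → / / S: FIRST = { '/' }
  C → * *: FIRST = { '*' }
D has only one production, so no FIRST/FIRST conflict is possible there.

All alternatives of each non-terminal have pairwise disjoint FIRST sets.

Answer: No FIRST/FIRST conflicts.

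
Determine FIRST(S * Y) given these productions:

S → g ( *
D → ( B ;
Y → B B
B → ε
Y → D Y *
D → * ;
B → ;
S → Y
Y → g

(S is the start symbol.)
FIRST sets of the non-terminals involved (from the grammar, by fixed-point iteration):
  FIRST(S) = { '(', '*', ';', 'g', ε }

To compute FIRST(S * Y), process the symbols left to right:
Symbol S is a non-terminal. Add FIRST(S) \ {ε} = { '(', '*', ';', 'g' }
S is nullable (ε ∈ FIRST(S)), continue to the next symbol.
Symbol * is a terminal. Add '*' and stop.
FIRST(S * Y) = { '(', '*', ';', 'g' }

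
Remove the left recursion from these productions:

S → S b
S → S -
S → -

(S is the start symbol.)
S is directly left-recursive. The standard transformation for
  A → A α₁ | ... | A α_m | β₁ | ... | β_n
is
  A  → β₁ A' | ... | β_n A'
  A' → α₁ A' | ... | α_m A' | ε

S → - becomes S → - S'
S → S b becomes S' → b S'
S → S - becomes S' → - S'
Add S' → ε

Resulting grammar:
S → - S'
S' → b S'
S' → - S'
S' → ε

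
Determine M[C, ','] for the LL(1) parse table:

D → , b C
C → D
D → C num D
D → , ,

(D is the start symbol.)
C → D

To find M[C, ','], we find productions for C where ',' is in the predict set (PREDICT(N → α) = (FIRST(α) \ {ε}) ∪ (FOLLOW(N) if α ⇒* ε)).

Relevant sets:
  FIRST(D) = { ',' }

C → D: PREDICT = { ',' }
  ',' is in predict set, so this production goes in M[C, ',']

M[C, ','] = C → D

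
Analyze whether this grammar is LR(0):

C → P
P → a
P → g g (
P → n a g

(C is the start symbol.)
A grammar is LR(0) if no state in the canonical LR(0) collection has:
  - both a shift item (dot before a terminal) and a complete item (shift-reduce conflict), or
  - two or more complete items (reduce-reduce conflict; the accept item [C' → C .] counts as a complete item here).

Augment with C' → C and build the canonical LR(0) collection (I0 = CLOSURE({[C' → . C]}), then GOTO on every symbol after a dot until no new states appear). It has 10 states:
  I0: { [C → . P], [C' → . C], [P → . a], [P → . g g (], [P → . n a g] }  — shift
  I1: { [C' → C .] }  — accept
  I2: { [C → P .] }  — reduce
  I3: { [P → a .] }  — reduce
  I4: { [P → g . g (] }  — shift
  I5: { [P → n . a g] }  — shift
  I6: { [P → n a . g] }  — shift
  I7: { [P → n a g .] }  — reduce
  I8: { [P → g g . (] }  — shift
  I9: { [P → g g ( .] }  — reduce

Every state is either a pure shift/goto state or contains exactly one complete item and nothing to shift — no conflicts. The grammar is LR(0).

Answer: Yes, the grammar is LR(0)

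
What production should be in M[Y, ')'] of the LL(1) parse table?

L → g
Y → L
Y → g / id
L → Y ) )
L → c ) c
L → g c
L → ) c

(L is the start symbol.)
Y → L

To find M[Y, ')'], we find productions for Y where ')' is in the predict set (PREDICT(N → α) = (FIRST(α) \ {ε}) ∪ (FOLLOW(N) if α ⇒* ε)).

Relevant sets:
  FIRST(L) = { ')', 'c', 'g' }

Y → L: PREDICT = { ')', 'c', 'g' }
  ')' is in predict set, so this production goes in M[Y, ')']
Y → g / id: PREDICT = { 'g' }

M[Y, ')'] = Y → L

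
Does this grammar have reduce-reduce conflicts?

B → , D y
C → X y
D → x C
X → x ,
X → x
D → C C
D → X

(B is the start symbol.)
No reduce-reduce conflicts

A reduce-reduce conflict occurs when an LR(0) state has two complete items [A → α .] and [B → β .] — both call for a reduction, and with no lookahead the parser cannot choose between them.

Augment with B' → B and build the canonical LR(0) collection (I0 = CLOSURE({[B' → . B]}), then GOTO on every symbol after a dot until no new states appear). It has 14 states:
  I0: { [B → . , D y], [B' → . B] }  — shift
  I1: { [B → , . D y], [C → . X y], [D → . C C], [D → . X], [D → . x C], [X → . x ,], [X → . x] }  — shift
  I2: { [B' → B .] }  — accept
  I3: { [C → . X y], [D → C . C], [X → . x ,], [X → . x] }  — shift
  I4: { [B → , D . y] }  — shift
  I5: { [C → X . y], [D → X .] }  — shift, reduce
  I6: { [C → . X y], [D → x . C], [X → . x ,], [X → . x], [X → x . ,], [X → x .] }  — shift, reduce
  I7: { [X → x , .] }  — reduce
  I8: { [D → x C .] }  — reduce
  I9: { [C → X . y] }  — shift
  I10: { [X → x . ,], [X → x .] }  — shift, reduce
  I11: { [C → X y .] }  — reduce
  I12: { [B → , D y .] }  — reduce
  I13: { [D → C C .] }  — reduce

No state contains more than one complete item.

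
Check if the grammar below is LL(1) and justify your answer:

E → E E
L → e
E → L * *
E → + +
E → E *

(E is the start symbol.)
No. Predict set conflict for E: { 'e' }

A grammar is LL(1) if for each non-terminal N with multiple productions, the predict sets of those productions are pairwise disjoint, where PREDICT(N → α) = (FIRST(α) \ {ε}) ∪ (FOLLOW(N) if α ⇒* ε).

Relevant sets:
  FIRST(E) = { '+', 'e' }
  FIRST(L) = { 'e' }

For E:
  PREDICT(E → E E) = { '+', 'e' }
  PREDICT(E → L '*' '*') = { 'e' }
  PREDICT(E → '+' '+') = { '+' }
  PREDICT(E → E '*') = { '+', 'e' }
L has a single production, so nothing to check there.

Conflict found: Predict set conflict for E: { 'e' }
The grammar is NOT LL(1).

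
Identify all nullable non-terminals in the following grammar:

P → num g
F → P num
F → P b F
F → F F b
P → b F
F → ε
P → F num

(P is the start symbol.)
{ 'F' }

ε-productions: F → ε
So F is immediately nullable.
No further non-terminal can be added: every production for the remaining non-terminals contains a terminal or a non-nullable non-terminal.
Nullable = { 'F' }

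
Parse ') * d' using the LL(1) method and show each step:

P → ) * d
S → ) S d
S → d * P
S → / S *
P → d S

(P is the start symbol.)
Stack is shown with the top on the left.

Stack    Input    Action
------------------------
P $      ) * d $  output P → ) * d
) * d $  ) * d $  match ')'
* d $    * d $    match '*'
d $      d $      match 'd'
$        $        accept

The string is accepted.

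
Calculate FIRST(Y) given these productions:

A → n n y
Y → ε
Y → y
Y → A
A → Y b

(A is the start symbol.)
{ 'b', 'n', 'y', ε }

To compute FIRST(Y), examine every production with Y on the left-hand side, reading each right-hand side left to right until a non-nullable symbol is reached.

FIRST sets of the other non-terminals involved (by the same procedure, iterated to a fixed point):
  FIRST(A) = { 'b', 'n', 'y' }

From Y → ε:
  - ε-production, so ε ∈ FIRST(Y)
From Y → y:
  - y is a terminal: add 'y' and stop
From Y → A:
  - A is a non-terminal: add FIRST(A) \ {ε} = { 'b', 'n', 'y' }
    A is not nullable, so stop

Collecting: FIRST(Y) = { 'b', 'n', 'y', ε }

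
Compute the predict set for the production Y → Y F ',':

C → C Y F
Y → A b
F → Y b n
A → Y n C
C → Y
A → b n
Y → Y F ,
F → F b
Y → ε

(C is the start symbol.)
PREDICT(Y → Y F ',') = (FIRST(RHS) \ {ε}) ∪ (FOLLOW(Y) if ε ∈ FIRST(RHS), i.e. RHS ⇒* ε)
FIRST(Y) = { 'b', 'n', ε }
FIRST(F) = { 'b', 'n' }
FIRST(Y F ',') = { 'b', 'n' }
ε ∉ FIRST(Y F ','), so FOLLOW(Y) is not added.
PREDICT(Y → Y F ',') = { 'b', 'n' }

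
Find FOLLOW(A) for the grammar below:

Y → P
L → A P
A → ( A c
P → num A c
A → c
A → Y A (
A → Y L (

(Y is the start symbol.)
{ '(', 'c', 'num' }

To compute FOLLOW(A), find every occurrence of A on a right-hand side N → α A β: add FIRST(β) \ {ε}, and if β is empty or nullable also add FOLLOW(N). Iterate to a fixed point.

In L → A P: A is followed by P, add FIRST(P) \ {ε} = { 'num' }
In A → ( A c: A is followed by c, add FIRST(c) \ {ε} = { 'c' }
In P → num A c: A is followed by c, add FIRST(c) \ {ε} = { 'c' }
In A → Y A (: A is followed by '(', add FIRST('(') \ {ε} = { '(' }

Taking the union: FOLLOW(A) = { '(', 'c', 'num' }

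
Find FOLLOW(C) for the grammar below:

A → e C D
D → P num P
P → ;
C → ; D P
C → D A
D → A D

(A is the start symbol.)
To compute FOLLOW(C), find every occurrence of C on a right-hand side N → α C β: add FIRST(β) \ {ε}, and if β is empty or nullable also add FOLLOW(N). Iterate to a fixed point.

In A → e C D: C is followed by D, add FIRST(D) \ {ε} = { ';', 'e' }

Taking the union: FOLLOW(C) = { ';', 'e' }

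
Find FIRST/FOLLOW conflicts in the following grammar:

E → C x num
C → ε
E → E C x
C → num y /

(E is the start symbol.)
Nullable non-terminals: C.

C: nullable alternative(s) C → ε; FOLLOW(C) = { 'x' }
  C → ε: FIRST \ {ε} = { } — this is the only nullable alternative, skip
  C → num y /: FIRST \ {ε} = { 'num' } — disjoint from FOLLOW(C)

E has no nullable alternative, so no FIRST/FOLLOW check is needed there.

No FIRST/FOLLOW conflicts found.

Answer: No FIRST/FOLLOW conflicts.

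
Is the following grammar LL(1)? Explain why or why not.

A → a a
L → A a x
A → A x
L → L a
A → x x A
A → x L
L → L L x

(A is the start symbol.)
Relevant sets:
  FIRST(A) = { 'a', 'x' }
  FIRST(L) = { 'a', 'x' }

For A:
  PREDICT(A → a a) = { 'a' }
  PREDICT(A → A x) = { 'a', 'x' }
  PREDICT(A → x x A) = { 'x' }
  PREDICT(A → x L) = { 'x' }
For L:
  PREDICT(L → A a x) = { 'a', 'x' }
  PREDICT(L → L a) = { 'a', 'x' }
  PREDICT(L → L L x) = { 'a', 'x' }

Conflict found: Predict set conflict for A: { 'a' }
The grammar is NOT LL(1).

Answer: No. Predict set conflict for A: { 'a' }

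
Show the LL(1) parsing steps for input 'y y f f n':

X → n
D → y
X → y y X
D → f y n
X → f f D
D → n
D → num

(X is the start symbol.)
Stack is shown with the top on the left.

Stack    Input        Action
----------------------------
X $      y y f f n $  output X → y y X
y y X $  y y f f n $  match 'y'
y X $    y f f n $    match 'y'
X $      f f n $      output X → f f D
f f D $  f f n $      match 'f'
f D $    f n $        match 'f'
D $      n $          output D → n
n $      n $          match 'n'
$        $            accept

The string is accepted.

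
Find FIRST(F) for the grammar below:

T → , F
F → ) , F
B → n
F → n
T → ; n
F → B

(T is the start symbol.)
FIRST sets of the other non-terminals involved (by the same procedure, iterated to a fixed point):
  FIRST(B) = { 'n' }

From F → ) , F:
  - ')' is a terminal: add ')' and stop
From F → n:
  - n is a terminal: add 'n' and stop
From F → B:
  - B is a non-terminal: add FIRST(B) \ {ε} = { 'n' }
    B is not nullable, so stop

Collecting: FIRST(F) = { ')', 'n' }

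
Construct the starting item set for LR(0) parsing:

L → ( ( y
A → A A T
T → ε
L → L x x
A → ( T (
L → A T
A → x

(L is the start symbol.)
{ [A → . ( T (], [A → . A A T], [A → . x], [L → . ( ( y], [L → . A T], [L → . L x x], [L' → . L] }

First, augment the grammar with L' → L
I₀ = CLOSURE({ [L' → . L] }):
  [L' → . L] has the dot before L: add [L → . ( ( y], [L → . L x x], [L → . A T]
  [L → . A T] has the dot before A: add [A → . A A T], [A → . ( T (], [A → . x]
No further items can be added.

I₀ = { [A → . ( T (], [A → . A A T], [A → . x], [L → . ( ( y], [L → . A T], [L → . L x x], [L' → . L] }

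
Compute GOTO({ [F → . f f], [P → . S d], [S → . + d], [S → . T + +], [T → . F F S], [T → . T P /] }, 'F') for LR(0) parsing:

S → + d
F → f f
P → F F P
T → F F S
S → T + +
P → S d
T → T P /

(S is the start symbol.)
{ [F → . f f], [T → F . F S] }

GOTO(I, 'F') = CLOSURE({ [A → αX.β] : [A → α.Xβ] ∈ I, X = 'F' })

Items with dot before 'F', with the dot advanced:
  [T → . F F S] → [T → F . F S]
Closure of the advanced items:
  [T → F . F S] has the dot before F: add [F → . f f]

GOTO = { [F → . f f], [T → F . F S] }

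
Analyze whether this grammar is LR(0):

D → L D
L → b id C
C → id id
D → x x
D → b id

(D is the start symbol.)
No. Shift-reduce conflict between [D → b id .] and [C → . id id]

A grammar is LR(0) if no state in the canonical LR(0) collection has:
  - both a shift item (dot before a terminal) and a complete item (shift-reduce conflict), or
  - two or more complete items (reduce-reduce conflict; the accept item [D' → D .] counts as a complete item here).

Augment with D' → D and build the canonical LR(0) collection (I0 = CLOSURE({[D' → . D]}), then GOTO on every symbol after a dot until no new states appear). It has 11 states:
  I0: { [D → . L D], [D → . b id], [D → . x x], [D' → . D], [L → . b id C] }  — shift
  I1: { [D' → D .] }  — accept
  I2: { [D → . L D], [D → . b id], [D → . x x], [D → L . D], [L → . b id C] }  — shift
  I3: { [D → b . id], [L → b . id C] }  — shift
  I4: { [D → x . x] }  — shift
  I5: { [D → x x .] }  — reduce
  I6: { [C → . id id], [D → b id .], [L → b id . C] }  — shift, reduce
  I7: { [L → b id C .] }  — reduce
  I8: { [C → id . id] }  — shift
  I9: { [C → id id .] }  — reduce
  I10: { [D → L D .] }  — reduce

Conflict in state I6:
  Shift-reduce conflict between [D → b id .] and [C → . id id]
So the grammar is NOT LR(0).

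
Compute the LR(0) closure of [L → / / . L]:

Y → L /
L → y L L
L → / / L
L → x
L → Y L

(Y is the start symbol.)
Start with: [L → / / . L]
  [L → / / . L] has the dot before L: add [L → . y L L], [L → . / / L], [L → . x], [L → . Y L]
  [L → . Y L] has the dot before Y: add [Y → . L /]
No further items can be added.

CLOSURE = { [L → . / / L], [L → . Y L], [L → . x], [L → . y L L], [L → / / . L], [Y → . L /] }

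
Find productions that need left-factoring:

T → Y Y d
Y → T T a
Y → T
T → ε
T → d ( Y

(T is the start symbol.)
Left-factoring is needed when two productions for the same non-terminal
share a common prefix on the right-hand side.

Productions for T:
  T → Y Y d
  T → ε
  T → d ( Y
Productions for Y:
  Y → T T a
  Y → T

Found common prefix 'T' in productions for Y

Answer: Yes, Y has productions with common prefix 'T'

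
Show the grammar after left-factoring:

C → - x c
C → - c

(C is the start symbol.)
C → - C'
C' → x c
C' → c

Left-factoring transforms A → αβ₁ | αβ₂ into A → αA' and A' → β₁ | β₂
(α is the longest common prefix among the alternatives). Repeat until
no nonterminal has two alternatives with a common prefix.

Round 1: C has alternatives sharing prefix '-'. Introduce C': C → - C'
  Add: C' → x c
  Add: C' → c

No remaining common prefixes — done.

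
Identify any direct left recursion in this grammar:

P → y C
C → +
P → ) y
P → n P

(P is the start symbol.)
P → y C: starts with y
C → +: starts with '+'
P → ) y: starts with ')'
P → n P: starts with n

No direct left recursion found.

Answer: No direct left recursion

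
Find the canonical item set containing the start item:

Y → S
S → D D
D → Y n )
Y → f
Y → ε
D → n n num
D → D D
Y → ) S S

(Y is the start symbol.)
First, augment the grammar with Y' → Y
I₀ = CLOSURE({ [Y' → . Y] }):
  [Y' → . Y] has the dot before Y: add [Y → . S], [Y → . f], [Y → .], [Y → . ) S S]
  [Y → . S] has the dot before S: add [S → . D D]
  [S → . D D] has the dot before D: add [D → . Y n )], [D → . n n num], [D → . D D]
No further items can be added.

I₀ = { [D → . D D], [D → . Y n )], [D → . n n num], [S → . D D], [Y → . ) S S], [Y → . S], [Y → . f], [Y → .], [Y' → . Y] }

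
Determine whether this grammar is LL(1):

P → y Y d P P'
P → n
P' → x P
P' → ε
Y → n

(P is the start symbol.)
Relevant sets:
  FOLLOW(P') = { $, 'x' }

For P:
  PREDICT(P → y Y d P P') = { 'y' }
  PREDICT(P → n) = { 'n' }
For P':
  PREDICT(P' → x P) = { 'x' }
  PREDICT(P' → ε) = { $, 'x' }
Y has a single production, so nothing to check there.

Conflict found: Predict set conflict for P': { 'x' }
The grammar is NOT LL(1).

Answer: No. Predict set conflict for P': { 'x' }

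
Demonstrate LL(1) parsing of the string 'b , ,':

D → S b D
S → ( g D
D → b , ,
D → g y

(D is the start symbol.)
Stack is shown with the top on the left.

Stack    Input    Action
------------------------
D $      b , , $  output D → b , ,
b , , $  b , , $  match 'b'
, , $    , , $    match ','
, $      , $      match ','
$        $        accept

The string is accepted.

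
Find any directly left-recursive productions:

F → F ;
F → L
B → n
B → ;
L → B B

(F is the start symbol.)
Yes, F is left-recursive

Direct left recursion occurs when N → N α for some non-terminal N (the right-hand side begins with the left-hand side itself).

F → F ;: LEFT RECURSIVE (starts with F)
F → L: starts with L
B → n: starts with n
B → ;: starts with ';'
L → B B: starts with B

The grammar has direct left recursion on: F.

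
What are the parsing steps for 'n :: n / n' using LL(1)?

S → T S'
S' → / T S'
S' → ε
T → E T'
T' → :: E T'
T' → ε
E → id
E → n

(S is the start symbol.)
Stack is shown with the top on the left.

Stack         Input         Action
----------------------------------
S $           n :: n / n $  output S → T S'
T S' $        n :: n / n $  output T → E T'
E T' S' $     n :: n / n $  output E → n
n T' S' $     n :: n / n $  match 'n'
T' S' $       :: n / n $    output T' → :: E T'
:: E T' S' $  :: n / n $    match '::'
E T' S' $     n / n $       output E → n
n T' S' $     n / n $       match 'n'
T' S' $       / n $         output T' → ε
S' $          / n $         output S' → / T S'
/ T S' $      / n $         match '/'
T S' $        n $           output T → E T'
E T' S' $     n $           output E → n
n T' S' $     n $           match 'n'
T' S' $       $             output T' → ε
S' $          $             output S' → ε
$             $             accept

The string is accepted.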